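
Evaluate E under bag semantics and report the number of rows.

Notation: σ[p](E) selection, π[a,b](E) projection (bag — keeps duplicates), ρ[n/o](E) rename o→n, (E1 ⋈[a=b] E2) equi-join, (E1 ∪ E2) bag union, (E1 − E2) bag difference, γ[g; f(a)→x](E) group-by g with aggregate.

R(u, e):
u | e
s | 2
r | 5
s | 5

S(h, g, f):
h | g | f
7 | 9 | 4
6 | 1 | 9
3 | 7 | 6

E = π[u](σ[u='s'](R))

Row counts bottom-up:
  R → 3
  σ[u='s'](R) → 2
  π[u](σ[u='s'](R)) → 2

|E| = 2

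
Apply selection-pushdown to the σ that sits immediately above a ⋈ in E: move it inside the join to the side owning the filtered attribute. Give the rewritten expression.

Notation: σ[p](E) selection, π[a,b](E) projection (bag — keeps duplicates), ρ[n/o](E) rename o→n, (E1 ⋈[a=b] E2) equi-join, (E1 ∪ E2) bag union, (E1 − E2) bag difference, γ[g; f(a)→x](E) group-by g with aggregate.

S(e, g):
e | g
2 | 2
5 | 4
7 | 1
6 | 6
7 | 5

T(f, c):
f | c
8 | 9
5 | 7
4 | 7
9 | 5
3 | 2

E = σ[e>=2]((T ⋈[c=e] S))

σ filters on e, owned by the right side.
E' = (T ⋈[c=e] σ[e>=2](S))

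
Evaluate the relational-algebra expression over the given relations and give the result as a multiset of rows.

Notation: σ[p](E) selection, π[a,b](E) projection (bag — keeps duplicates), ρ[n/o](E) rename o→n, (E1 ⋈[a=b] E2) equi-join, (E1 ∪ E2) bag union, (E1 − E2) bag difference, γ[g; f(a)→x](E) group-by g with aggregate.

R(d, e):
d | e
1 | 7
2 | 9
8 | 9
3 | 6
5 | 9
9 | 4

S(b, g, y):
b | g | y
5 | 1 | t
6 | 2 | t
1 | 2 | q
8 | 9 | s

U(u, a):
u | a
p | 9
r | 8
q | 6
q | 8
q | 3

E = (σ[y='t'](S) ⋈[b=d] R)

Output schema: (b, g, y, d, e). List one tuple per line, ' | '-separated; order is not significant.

Row counts bottom-up:
  S → 4
  σ[y='t'](S) → 2
  R → 6
  (σ[y='t'](S) ⋈[b=d] R) → 1

== RESULT ==
b | g | y | d | e
5 | 1 | t | 5 | 9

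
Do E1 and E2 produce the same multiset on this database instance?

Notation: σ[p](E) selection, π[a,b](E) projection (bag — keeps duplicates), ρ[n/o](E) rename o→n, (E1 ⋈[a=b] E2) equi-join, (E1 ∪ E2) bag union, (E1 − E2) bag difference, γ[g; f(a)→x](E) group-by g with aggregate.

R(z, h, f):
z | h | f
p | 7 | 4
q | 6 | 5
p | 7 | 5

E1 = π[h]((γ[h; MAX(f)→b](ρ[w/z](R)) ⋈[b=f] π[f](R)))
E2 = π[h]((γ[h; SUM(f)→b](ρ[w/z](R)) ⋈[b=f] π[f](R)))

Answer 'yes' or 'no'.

E1 per-node cardinality:
  R → 3
  ρ[w/z](R) → 3
  γ[h; MAX(f)→b](ρ[w/z](R)) → 2
  R → 3
  π[f](R) → 3
  (γ[h; MAX(f)→b](ρ[w/z](R)) ⋈[b=f] π[f](R)) → 4
  π[h]((γ[h; MAX(f)→b](ρ[w/z](R)) ⋈[b=f] π[f](R))) → 4
E2 per-node cardinality:
  R → 3
  ρ[w/z](R) → 3
  γ[h; SUM(f)→b](ρ[w/z](R)) → 2
  R → 3
  π[f](R) → 3
  (γ[h; SUM(f)→b](ρ[w/z](R)) ⋈[b=f] π[f](R)) → 2
  π[h]((γ[h; SUM(f)→b](ρ[w/z](R)) ⋈[b=f] π[f](R))) → 2

E1 result:
h
6
6
7
7
E2 result:
h
6
6
Witness: (7,) appears 2× in E1 but 0× in E2.

no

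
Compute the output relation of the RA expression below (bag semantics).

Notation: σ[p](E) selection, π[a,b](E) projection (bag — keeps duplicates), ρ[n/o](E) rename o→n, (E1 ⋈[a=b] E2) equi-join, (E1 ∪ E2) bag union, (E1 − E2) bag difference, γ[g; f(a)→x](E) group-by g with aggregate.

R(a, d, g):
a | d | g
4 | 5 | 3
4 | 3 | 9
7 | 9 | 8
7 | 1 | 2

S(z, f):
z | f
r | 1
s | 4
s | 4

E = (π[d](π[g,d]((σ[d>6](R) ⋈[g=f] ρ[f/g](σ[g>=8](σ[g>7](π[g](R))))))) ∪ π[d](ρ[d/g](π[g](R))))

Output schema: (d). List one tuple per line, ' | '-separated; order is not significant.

Per-node cardinality:
  R → 4
  σ[d>6](R) → 1
  R → 4
  π[g](R) → 4
  σ[g>7](π[g](R)) → 2
  σ[g>=8](σ[g>7](π[g](R))) → 2
  ρ[f/g](σ[g>=8](σ[g>7](π[g](R)))) → 2
  (σ[d>6](R) ⋈[g=f] ρ[f/g](σ[g>=8](σ[g>7](π[g](R))))) → 1
  π[g,d]((σ[d>6](R) ⋈[g=f] ρ[f/g](σ[g>=8](σ[g>7](π[g](R)))))) → 1
  π[d](π[g,d]((σ[d>6](R) ⋈[g=f] ρ[f/g](σ[g>=8](σ[g>7](π[g](R))))))) → 1
  R → 4
  π[g](R) → 4
  ρ[d/g](π[g](R)) → 4
  π[d](ρ[d/g](π[g](R))) → 4
  (π[d](π[g,d]((σ[d>6](R) ⋈[g=f] ρ[f/g](σ[g>=8](σ[g>7](π[g](R))))))) ∪ π[d](ρ[d/g](π[g](R)))) → 5

== RESULT ==
d
2
3
8
9
9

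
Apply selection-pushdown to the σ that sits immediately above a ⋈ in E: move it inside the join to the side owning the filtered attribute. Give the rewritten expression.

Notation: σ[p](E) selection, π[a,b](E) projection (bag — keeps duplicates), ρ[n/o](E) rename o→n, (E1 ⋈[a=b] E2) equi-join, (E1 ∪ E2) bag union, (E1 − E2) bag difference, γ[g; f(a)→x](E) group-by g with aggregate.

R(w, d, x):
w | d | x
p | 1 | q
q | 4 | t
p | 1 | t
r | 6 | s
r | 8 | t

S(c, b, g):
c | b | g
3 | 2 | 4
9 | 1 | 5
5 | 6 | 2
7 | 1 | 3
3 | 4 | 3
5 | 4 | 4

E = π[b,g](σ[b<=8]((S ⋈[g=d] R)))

σ filters on b, owned by the left side.
E' = π[b,g]((σ[b<=8](S) ⋈[g=d] R))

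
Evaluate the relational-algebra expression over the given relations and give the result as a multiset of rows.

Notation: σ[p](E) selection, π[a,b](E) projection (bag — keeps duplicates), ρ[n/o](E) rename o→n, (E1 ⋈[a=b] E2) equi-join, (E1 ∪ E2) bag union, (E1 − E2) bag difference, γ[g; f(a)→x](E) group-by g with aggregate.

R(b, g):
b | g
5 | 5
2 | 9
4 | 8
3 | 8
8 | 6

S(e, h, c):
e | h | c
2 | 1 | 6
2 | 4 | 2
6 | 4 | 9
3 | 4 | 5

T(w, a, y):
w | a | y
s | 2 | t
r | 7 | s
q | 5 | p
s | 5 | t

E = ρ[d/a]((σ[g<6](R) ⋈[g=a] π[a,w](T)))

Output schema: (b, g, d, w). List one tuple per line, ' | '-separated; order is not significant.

Subexpression sizes:
  R → 5
  σ[g<6](R) → 1
  T → 4
  π[a,w](T) → 4
  (σ[g<6](R) ⋈[g=a] π[a,w](T)) → 2
  ρ[d/a]((σ[g<6](R) ⋈[g=a] π[a,w](T))) → 2

== RESULT ==
b | g | d | w
5 | 5 | 5 | q
5 | 5 | 5 | s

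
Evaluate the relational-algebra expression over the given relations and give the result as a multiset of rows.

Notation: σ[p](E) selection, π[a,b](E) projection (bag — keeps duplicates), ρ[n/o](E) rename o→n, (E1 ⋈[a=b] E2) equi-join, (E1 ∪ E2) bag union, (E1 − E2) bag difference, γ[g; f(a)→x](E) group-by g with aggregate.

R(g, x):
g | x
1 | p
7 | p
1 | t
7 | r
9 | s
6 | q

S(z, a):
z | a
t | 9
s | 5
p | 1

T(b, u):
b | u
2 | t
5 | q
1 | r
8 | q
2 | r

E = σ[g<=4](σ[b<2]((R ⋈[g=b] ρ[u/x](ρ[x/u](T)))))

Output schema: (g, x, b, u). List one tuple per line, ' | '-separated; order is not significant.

Per-node cardinality:
  R → 6
  T → 5
  ρ[x/u](T) → 5
  ρ[u/x](ρ[x/u](T)) → 5
  (R ⋈[g=b] ρ[u/x](ρ[x/u](T))) → 2
  σ[b<2]((R ⋈[g=b] ρ[u/x](ρ[x/u](T)))) → 2
  σ[g<=4](σ[b<2]((R ⋈[g=b] ρ[u/x](ρ[x/u](T))))) → 2

== RESULT ==
g | x | b | u
1 | p | 1 | r
1 | t | 1 | r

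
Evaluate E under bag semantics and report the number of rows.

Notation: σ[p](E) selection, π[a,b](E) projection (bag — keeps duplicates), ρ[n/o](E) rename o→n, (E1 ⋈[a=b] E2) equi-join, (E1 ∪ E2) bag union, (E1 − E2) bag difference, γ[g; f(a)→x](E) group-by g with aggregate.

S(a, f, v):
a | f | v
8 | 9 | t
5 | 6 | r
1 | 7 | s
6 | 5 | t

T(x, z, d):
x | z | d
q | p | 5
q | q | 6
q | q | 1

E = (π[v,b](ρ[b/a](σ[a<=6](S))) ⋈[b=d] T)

Per-node cardinality:
  S → 4
  σ[a<=6](S) → 3
  ρ[b/a](σ[a<=6](S)) → 3
  π[v,b](ρ[b/a](σ[a<=6](S))) → 3
  T → 3
  (π[v,b](ρ[b/a](σ[a<=6](S))) ⋈[b=d] T) → 3

|E| = 3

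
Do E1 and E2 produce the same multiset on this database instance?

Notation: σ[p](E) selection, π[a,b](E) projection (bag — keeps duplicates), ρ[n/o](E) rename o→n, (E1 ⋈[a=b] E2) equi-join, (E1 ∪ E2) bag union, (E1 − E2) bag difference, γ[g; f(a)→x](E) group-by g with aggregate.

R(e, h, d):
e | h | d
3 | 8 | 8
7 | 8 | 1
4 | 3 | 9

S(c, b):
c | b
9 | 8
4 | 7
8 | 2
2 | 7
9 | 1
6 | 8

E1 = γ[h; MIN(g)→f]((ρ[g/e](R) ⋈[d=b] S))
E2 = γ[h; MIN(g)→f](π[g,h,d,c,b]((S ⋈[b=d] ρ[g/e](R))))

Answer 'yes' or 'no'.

E1 row counts bottom-up:
  R → 3
  ρ[g/e](R) → 3
  S → 6
  (ρ[g/e](R) ⋈[d=b] S) → 3
  γ[h; MIN(g)→f]((ρ[g/e](R) ⋈[d=b] S)) → 1
E2 row counts bottom-up:
  S → 6
  R → 3
  ρ[g/e](R) → 3
  (S ⋈[b=d] ρ[g/e](R)) → 3
  π[g,h,d,c,b]((S ⋈[b=d] ρ[g/e](R))) → 3
  γ[h; MIN(g)→f](π[g,h,d,c,b]((S ⋈[b=d] ρ[g/e](R)))) → 1

E1 and E2 produce the same multiset:
h | f
8 | 3

yes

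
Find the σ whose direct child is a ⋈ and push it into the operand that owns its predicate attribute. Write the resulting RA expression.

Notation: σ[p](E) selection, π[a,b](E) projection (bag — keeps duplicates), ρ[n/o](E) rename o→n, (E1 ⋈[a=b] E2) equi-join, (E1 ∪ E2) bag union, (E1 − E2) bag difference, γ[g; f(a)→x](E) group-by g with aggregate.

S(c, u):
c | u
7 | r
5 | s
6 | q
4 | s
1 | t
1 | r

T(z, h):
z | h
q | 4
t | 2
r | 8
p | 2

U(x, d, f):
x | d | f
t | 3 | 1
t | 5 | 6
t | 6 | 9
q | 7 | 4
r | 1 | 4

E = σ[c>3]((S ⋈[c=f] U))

σ filters on c, owned by the left side.
E' = (σ[c>3](S) ⋈[c=f] U)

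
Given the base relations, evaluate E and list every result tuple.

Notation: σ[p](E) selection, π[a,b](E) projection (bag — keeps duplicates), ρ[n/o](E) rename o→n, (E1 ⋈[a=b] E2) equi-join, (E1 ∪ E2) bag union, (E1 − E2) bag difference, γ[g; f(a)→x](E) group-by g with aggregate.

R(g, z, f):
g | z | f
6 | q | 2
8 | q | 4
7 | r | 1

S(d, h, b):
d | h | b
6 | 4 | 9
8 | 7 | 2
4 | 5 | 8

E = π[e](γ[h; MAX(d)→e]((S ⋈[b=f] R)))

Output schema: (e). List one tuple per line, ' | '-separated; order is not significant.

Stepwise |·|:
  S → 3
  R → 3
  (S ⋈[b=f] R) → 1
  γ[h; MAX(d)→e]((S ⋈[b=f] R)) → 1
  π[e](γ[h; MAX(d)→e]((S ⋈[b=f] R))) → 1

== RESULT ==
e
8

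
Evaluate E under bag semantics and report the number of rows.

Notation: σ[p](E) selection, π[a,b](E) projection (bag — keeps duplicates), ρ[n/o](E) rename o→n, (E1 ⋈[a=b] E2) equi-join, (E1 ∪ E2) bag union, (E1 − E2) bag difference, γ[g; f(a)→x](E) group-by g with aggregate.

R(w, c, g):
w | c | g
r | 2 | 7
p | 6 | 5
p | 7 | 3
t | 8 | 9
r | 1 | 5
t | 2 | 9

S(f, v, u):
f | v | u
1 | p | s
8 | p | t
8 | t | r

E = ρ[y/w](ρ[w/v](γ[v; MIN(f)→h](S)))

Stepwise |·|:
  S → 3
  γ[v; MIN(f)→h](S) → 2
  ρ[w/v](γ[v; MIN(f)→h](S)) → 2
  ρ[y/w](ρ[w/v](γ[v; MIN(f)→h](S))) → 2

|E| = 2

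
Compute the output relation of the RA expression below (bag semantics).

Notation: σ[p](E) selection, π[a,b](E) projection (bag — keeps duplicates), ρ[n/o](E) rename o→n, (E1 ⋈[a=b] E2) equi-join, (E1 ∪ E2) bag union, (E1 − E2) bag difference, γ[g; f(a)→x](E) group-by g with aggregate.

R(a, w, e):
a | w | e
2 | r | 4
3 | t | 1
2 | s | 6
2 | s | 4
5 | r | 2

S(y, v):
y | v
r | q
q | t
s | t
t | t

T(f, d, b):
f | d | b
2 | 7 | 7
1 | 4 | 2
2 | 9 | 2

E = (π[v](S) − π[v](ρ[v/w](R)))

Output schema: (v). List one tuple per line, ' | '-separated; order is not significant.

Row counts bottom-up:
  S → 4
  π[v](S) → 4
  R → 5
  ρ[v/w](R) → 5
  π[v](ρ[v/w](R)) → 5
  (π[v](S) − π[v](ρ[v/w](R))) → 3

== RESULT ==
v
q
t
t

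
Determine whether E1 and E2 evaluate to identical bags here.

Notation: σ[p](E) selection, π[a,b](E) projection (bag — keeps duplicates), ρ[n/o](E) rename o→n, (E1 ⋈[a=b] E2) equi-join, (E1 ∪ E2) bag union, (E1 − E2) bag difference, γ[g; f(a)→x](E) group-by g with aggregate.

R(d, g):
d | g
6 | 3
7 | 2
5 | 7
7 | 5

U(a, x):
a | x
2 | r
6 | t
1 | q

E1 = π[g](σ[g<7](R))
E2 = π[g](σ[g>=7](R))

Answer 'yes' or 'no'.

E1 stepwise |·|:
  R → 4
  σ[g<7](R) → 3
  π[g](σ[g<7](R)) → 3
E2 stepwise |·|:
  R → 4
  σ[g>=7](R) → 1
  π[g](σ[g>=7](R)) → 1

E1 result:
g
2
3
5
E2 result:
g
7
Witness: (7,) appears 0× in E1 but 1× in E2.

no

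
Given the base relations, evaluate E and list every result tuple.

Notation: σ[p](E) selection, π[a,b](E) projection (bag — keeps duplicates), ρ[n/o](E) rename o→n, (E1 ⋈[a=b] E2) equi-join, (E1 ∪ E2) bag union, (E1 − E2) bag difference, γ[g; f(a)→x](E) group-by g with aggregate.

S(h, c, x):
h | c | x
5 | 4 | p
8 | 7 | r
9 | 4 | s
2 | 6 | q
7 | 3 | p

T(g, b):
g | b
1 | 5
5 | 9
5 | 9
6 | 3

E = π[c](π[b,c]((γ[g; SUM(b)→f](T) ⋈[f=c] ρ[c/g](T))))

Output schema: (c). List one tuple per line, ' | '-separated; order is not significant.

Stepwise |·|:
  T → 4
  γ[g; SUM(b)→f](T) → 3
  T → 4
  ρ[c/g](T) → 4
  (γ[g; SUM(b)→f](T) ⋈[f=c] ρ[c/g](T)) → 2
  π[b,c]((γ[g; SUM(b)→f](T) ⋈[f=c] ρ[c/g](T))) → 2
  π[c](π[b,c]((γ[g; SUM(b)→f](T) ⋈[f=c] ρ[c/g](T)))) → 2

== RESULT ==
c
5
5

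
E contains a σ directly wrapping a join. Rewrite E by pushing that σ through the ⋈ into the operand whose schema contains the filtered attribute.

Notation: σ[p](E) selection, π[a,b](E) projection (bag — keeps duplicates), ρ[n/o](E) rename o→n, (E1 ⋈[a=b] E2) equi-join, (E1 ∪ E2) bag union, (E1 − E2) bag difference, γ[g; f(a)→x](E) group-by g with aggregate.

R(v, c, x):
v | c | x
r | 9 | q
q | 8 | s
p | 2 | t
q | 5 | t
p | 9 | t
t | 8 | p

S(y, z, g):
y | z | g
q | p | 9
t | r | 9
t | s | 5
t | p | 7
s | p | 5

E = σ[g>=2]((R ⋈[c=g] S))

σ filters on g, owned by the right side.
E' = (R ⋈[c=g] σ[g>=2](S))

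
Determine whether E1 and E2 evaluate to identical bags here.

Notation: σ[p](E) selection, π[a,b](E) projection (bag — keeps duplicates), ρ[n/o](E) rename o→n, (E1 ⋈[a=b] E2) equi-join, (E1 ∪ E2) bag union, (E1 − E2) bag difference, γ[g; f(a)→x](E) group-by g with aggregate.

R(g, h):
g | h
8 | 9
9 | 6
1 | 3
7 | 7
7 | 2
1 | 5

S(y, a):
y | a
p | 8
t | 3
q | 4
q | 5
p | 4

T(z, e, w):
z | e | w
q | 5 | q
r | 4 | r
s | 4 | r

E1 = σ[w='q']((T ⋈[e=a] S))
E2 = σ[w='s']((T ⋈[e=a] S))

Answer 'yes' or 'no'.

E1 subexpression sizes:
  T → 3
  S → 5
  (T ⋈[e=a] S) → 5
  σ[w='q']((T ⋈[e=a] S)) → 1
E2 subexpression sizes:
  T → 3
  S → 5
  (T ⋈[e=a] S) → 5
  σ[w='s']((T ⋈[e=a] S)) → 0

E1 result:
z | e | w | y | a
q | 5 | q | q | 5
E2 result:
z | e | w | y | a
(0 rows)
Witness: ('q', 5, 'q', 'q', 5) appears 1× in E1 but 0× in E2.

no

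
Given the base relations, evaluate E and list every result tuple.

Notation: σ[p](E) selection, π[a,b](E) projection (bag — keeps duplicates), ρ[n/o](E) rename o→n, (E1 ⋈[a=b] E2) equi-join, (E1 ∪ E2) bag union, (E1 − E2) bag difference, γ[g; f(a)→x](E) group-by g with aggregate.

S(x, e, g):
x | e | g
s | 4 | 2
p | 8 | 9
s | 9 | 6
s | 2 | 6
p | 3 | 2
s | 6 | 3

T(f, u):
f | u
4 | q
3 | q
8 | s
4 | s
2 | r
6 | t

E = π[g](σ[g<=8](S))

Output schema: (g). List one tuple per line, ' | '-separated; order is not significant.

Subexpression sizes:
  S → 6
  σ[g<=8](S) → 5
  π[g](σ[g<=8](S)) → 5

== RESULT ==
g
2
2
3
6
6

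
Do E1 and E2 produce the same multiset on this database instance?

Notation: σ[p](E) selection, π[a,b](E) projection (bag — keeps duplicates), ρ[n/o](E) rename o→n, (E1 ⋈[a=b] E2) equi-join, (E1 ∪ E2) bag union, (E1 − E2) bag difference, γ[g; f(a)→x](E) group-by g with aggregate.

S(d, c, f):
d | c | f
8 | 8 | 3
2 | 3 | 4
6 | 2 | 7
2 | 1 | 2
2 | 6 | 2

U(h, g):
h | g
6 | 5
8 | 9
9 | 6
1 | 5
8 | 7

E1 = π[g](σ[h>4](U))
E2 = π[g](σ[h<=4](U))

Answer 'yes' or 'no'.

E1 per-node cardinality:
  U → 5
  σ[h>4](U) → 4
  π[g](σ[h>4](U)) → 4
E2 per-node cardinality:
  U → 5
  σ[h<=4](U) → 1
  π[g](σ[h<=4](U)) → 1

E1 result:
g
5
6
7
9
E2 result:
g
5
Witness: (6,) appears 1× in E1 but 0× in E2.

no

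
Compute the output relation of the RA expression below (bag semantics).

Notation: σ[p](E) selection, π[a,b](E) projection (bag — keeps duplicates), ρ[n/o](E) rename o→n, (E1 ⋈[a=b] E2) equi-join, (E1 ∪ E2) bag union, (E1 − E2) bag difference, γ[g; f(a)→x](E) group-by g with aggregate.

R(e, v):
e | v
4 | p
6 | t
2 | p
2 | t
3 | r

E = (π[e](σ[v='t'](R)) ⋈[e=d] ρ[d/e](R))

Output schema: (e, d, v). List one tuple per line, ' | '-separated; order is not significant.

Stepwise |·|:
  R → 5
  σ[v='t'](R) → 2
  π[e](σ[v='t'](R)) → 2
  R → 5
  ρ[d/e](R) → 5
  (π[e](σ[v='t'](R)) ⋈[e=d] ρ[d/e](R)) → 3

== RESULT ==
e | d | v
2 | 2 | p
2 | 2 | t
6 | 6 | t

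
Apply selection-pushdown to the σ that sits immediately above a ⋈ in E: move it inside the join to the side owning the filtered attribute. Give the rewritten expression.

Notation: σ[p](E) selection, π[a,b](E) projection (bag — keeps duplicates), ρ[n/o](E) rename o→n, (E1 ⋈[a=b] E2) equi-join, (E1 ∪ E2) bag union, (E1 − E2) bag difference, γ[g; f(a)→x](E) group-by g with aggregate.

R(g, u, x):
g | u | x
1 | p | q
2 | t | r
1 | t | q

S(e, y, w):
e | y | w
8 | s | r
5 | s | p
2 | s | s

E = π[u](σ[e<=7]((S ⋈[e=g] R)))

σ filters on e, owned by the left side.
E' = π[u]((σ[e<=7](S) ⋈[e=g] R))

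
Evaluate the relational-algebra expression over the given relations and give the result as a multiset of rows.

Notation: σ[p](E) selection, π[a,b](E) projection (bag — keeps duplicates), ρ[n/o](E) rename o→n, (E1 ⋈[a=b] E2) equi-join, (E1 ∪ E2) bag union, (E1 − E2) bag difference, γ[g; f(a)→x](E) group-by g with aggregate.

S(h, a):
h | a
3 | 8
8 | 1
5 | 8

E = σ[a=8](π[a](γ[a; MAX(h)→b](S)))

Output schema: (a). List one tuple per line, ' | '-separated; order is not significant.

Stepwise |·|:
  S → 3
  γ[a; MAX(h)→b](S) → 2
  π[a](γ[a; MAX(h)→b](S)) → 2
  σ[a=8](π[a](γ[a; MAX(h)→b](S))) → 1

== RESULT ==
a
8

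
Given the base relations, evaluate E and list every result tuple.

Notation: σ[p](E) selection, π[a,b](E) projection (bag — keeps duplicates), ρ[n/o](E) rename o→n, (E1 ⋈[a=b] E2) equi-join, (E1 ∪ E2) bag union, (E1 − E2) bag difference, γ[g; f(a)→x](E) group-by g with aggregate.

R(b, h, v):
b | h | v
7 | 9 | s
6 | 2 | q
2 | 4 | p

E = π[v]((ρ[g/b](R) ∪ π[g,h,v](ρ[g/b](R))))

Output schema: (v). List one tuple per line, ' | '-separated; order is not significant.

Subexpression sizes:
  R → 3
  ρ[g/b](R) → 3
  R → 3
  ρ[g/b](R) → 3
  π[g,h,v](ρ[g/b](R)) → 3
  (ρ[g/b](R) ∪ π[g,h,v](ρ[g/b](R))) → 6
  π[v]((ρ[g/b](R) ∪ π[g,h,v](ρ[g/b](R)))) → 6

== RESULT ==
v
p
p
q
q
s
s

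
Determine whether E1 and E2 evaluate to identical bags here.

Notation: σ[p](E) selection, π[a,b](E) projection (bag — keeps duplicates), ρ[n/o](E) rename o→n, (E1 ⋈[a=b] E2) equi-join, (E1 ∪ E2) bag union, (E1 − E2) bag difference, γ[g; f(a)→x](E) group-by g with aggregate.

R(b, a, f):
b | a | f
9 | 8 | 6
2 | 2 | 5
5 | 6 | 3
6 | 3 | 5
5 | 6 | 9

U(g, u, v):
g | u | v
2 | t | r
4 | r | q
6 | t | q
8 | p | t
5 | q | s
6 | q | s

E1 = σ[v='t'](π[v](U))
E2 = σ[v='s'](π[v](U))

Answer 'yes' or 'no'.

E1 stepwise |·|:
  U → 6
  π[v](U) → 6
  σ[v='t'](π[v](U)) → 1
E2 stepwise |·|:
  U → 6
  π[v](U) → 6
  σ[v='s'](π[v](U)) → 2

E1 result:
v
t
E2 result:
v
s
s
Witness: ('t',) appears 1× in E1 but 0× in E2.

no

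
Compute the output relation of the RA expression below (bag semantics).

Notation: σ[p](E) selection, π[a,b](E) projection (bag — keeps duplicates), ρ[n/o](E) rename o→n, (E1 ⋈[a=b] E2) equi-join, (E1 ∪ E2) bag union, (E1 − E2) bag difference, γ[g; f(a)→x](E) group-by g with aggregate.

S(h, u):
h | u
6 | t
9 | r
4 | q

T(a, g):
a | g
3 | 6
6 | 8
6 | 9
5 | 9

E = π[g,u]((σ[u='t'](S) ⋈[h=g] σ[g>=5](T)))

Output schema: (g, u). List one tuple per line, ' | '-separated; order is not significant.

Per-node cardinality:
  S → 3
  σ[u='t'](S) → 1
  T → 4
  σ[g>=5](T) → 4
  (σ[u='t'](S) ⋈[h=g] σ[g>=5](T)) → 1
  π[g,u]((σ[u='t'](S) ⋈[h=g] σ[g>=5](T))) → 1

== RESULT ==
g | u
6 | t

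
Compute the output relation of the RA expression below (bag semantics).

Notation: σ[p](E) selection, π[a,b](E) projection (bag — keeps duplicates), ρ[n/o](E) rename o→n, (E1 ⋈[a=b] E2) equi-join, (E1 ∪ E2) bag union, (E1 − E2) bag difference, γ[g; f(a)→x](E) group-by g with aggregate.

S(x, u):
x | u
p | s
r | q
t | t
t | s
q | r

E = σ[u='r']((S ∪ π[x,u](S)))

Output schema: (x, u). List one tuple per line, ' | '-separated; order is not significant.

Stepwise |·|:
  S → 5
  S → 5
  π[x,u](S) → 5
  (S ∪ π[x,u](S)) → 10
  σ[u='r']((S ∪ π[x,u](S))) → 2

== RESULT ==
x | u
q | r
q | r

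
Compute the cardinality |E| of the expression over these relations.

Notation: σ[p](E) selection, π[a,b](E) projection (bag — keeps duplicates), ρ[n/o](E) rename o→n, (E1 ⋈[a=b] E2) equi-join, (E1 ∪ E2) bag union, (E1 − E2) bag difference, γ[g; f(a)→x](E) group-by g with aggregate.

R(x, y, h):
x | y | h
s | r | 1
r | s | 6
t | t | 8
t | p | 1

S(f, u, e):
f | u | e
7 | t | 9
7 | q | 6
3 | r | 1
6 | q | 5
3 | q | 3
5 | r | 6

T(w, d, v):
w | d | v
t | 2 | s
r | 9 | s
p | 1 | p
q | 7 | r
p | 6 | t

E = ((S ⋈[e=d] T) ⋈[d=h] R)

Subexpression sizes:
  S → 6
  T → 5
  (S ⋈[e=d] T) → 4
  R → 4
  ((S ⋈[e=d] T) ⋈[d=h] R) → 4

|E| = 4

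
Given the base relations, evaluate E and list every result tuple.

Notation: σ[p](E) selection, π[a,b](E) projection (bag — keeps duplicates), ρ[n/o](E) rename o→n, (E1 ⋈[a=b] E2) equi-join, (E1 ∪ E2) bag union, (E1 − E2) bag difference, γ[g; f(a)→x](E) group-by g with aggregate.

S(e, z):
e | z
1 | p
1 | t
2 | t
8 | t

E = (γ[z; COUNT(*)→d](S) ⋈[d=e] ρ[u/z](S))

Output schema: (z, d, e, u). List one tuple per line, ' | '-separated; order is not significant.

Subexpression sizes:
  S → 4
  γ[z; COUNT(*)→d](S) → 2
  S → 4
  ρ[u/z](S) → 4
  (γ[z; COUNT(*)→d](S) ⋈[d=e] ρ[u/z](S)) → 2

== RESULT ==
z | d | e | u
p | 1 | 1 | p
p | 1 | 1 | t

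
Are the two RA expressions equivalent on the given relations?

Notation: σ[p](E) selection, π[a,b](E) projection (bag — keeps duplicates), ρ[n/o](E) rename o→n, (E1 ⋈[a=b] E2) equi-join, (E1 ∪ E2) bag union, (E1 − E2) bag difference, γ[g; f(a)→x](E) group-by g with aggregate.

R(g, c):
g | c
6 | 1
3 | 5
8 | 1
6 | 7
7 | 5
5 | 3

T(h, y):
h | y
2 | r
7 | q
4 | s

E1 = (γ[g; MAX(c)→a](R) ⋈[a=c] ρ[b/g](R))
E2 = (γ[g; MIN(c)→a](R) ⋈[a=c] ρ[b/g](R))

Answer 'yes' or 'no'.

E1 stepwise |·|:
  R → 6
  γ[g; MAX(c)→a](R) → 5
  R → 6
  ρ[b/g](R) → 6
  (γ[g; MAX(c)→a](R) ⋈[a=c] ρ[b/g](R)) → 8
E2 stepwise |·|:
  R → 6
  γ[g; MIN(c)→a](R) → 5
  R → 6
  ρ[b/g](R) → 6
  (γ[g; MIN(c)→a](R) ⋈[a=c] ρ[b/g](R)) → 9

E1 result:
g | a | b | c
3 | 5 | 3 | 5
3 | 5 | 7 | 5
5 | 3 | 5 | 3
6 | 7 | 6 | 7
7 | 5 | 3 | 5
7 | 5 | 7 | 5
8 | 1 | 6 | 1
8 | 1 | 8 | 1
E2 result:
g | a | b | c
3 | 5 | 3 | 5
3 | 5 | 7 | 5
5 | 3 | 5 | 3
6 | 1 | 6 | 1
6 | 1 | 8 | 1
7 | 5 | 3 | 5
7 | 5 | 7 | 5
8 | 1 | 6 | 1
8 | 1 | 8 | 1
Witness: (6, 1, 6, 1) appears 0× in E1 but 1× in E2.

no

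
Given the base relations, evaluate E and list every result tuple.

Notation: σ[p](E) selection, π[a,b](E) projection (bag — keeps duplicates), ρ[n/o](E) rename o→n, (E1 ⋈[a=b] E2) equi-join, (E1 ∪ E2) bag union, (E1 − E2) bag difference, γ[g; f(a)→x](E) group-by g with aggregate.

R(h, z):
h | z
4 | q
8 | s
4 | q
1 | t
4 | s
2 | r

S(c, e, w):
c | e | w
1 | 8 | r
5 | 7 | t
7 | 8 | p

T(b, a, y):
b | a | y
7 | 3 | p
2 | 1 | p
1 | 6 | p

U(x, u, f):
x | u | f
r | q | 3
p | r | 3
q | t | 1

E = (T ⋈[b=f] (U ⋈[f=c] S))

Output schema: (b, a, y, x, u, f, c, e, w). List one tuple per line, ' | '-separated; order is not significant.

Stepwise |·|:
  T → 3
  U → 3
  S → 3
  (U ⋈[f=c] S) → 1
  (T ⋈[b=f] (U ⋈[f=c] S)) → 1

== RESULT ==
b | a | y | x | u | f | c | e | w
1 | 6 | p | q | t | 1 | 1 | 8 | r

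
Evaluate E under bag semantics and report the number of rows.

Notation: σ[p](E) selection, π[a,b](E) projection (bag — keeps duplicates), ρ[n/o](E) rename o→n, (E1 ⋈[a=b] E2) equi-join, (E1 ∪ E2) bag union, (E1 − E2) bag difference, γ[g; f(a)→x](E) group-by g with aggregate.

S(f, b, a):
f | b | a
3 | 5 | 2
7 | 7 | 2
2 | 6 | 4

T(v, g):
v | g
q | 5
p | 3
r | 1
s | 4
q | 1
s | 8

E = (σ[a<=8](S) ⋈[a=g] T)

Row counts bottom-up:
  S → 3
  σ[a<=8](S) → 3
  T → 6
  (σ[a<=8](S) ⋈[a=g] T) → 1

|E| = 1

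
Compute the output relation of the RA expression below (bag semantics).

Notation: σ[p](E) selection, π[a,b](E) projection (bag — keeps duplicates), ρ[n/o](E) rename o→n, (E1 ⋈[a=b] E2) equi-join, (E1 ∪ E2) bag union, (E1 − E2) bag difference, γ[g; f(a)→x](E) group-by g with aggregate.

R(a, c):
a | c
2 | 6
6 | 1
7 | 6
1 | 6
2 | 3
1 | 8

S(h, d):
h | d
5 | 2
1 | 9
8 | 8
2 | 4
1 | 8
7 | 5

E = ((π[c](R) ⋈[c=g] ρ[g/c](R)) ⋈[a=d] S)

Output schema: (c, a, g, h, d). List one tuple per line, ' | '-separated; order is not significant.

Per-node cardinality:
  R → 6
  π[c](R) → 6
  R → 6
  ρ[g/c](R) → 6
  (π[c](R) ⋈[c=g] ρ[g/c](R)) → 12
  S → 6
  ((π[c](R) ⋈[c=g] ρ[g/c](R)) ⋈[a=d] S) → 4

== RESULT ==
c | a | g | h | d
3 | 2 | 3 | 5 | 2
6 | 2 | 6 | 5 | 2
6 | 2 | 6 | 5 | 2
6 | 2 | 6 | 5 | 2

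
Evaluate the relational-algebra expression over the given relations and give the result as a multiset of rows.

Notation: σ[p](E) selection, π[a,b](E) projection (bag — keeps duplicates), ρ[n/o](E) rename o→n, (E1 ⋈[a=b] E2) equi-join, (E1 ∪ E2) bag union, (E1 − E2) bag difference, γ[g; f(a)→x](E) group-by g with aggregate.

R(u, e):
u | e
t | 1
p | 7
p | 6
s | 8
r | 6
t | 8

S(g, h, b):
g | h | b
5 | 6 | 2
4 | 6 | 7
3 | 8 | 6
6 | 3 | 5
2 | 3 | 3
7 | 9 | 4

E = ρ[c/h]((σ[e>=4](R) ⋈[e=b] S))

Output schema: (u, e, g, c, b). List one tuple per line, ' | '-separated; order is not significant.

Stepwise |·|:
  R → 6
  σ[e>=4](R) → 5
  S → 6
  (σ[e>=4](R) ⋈[e=b] S) → 3
  ρ[c/h]((σ[e>=4](R) ⋈[e=b] S)) → 3

== RESULT ==
u | e | g | c | b
p | 6 | 3 | 8 | 6
p | 7 | 4 | 6 | 7
r | 6 | 3 | 8 | 6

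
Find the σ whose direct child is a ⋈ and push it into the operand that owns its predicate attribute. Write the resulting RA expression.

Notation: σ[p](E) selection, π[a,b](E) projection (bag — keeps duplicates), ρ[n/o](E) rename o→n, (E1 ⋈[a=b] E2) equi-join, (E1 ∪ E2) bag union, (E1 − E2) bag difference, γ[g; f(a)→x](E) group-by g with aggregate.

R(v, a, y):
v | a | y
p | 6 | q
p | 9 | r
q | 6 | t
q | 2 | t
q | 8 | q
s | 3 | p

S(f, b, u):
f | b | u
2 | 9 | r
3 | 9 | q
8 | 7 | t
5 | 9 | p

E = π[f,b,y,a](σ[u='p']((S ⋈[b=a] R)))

σ filters on u, owned by the left side.
E' = π[f,b,y,a]((σ[u='p'](S) ⋈[b=a] R))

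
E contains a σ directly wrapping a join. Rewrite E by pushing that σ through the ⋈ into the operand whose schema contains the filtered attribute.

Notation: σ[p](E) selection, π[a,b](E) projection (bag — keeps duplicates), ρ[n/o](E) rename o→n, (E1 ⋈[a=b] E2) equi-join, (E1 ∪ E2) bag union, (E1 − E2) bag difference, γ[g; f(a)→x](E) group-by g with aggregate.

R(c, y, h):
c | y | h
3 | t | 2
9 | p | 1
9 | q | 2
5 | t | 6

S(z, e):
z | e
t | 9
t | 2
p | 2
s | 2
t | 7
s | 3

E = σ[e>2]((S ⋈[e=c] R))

σ filters on e, owned by the left side.
E' = (σ[e>2](S) ⋈[e=c] R)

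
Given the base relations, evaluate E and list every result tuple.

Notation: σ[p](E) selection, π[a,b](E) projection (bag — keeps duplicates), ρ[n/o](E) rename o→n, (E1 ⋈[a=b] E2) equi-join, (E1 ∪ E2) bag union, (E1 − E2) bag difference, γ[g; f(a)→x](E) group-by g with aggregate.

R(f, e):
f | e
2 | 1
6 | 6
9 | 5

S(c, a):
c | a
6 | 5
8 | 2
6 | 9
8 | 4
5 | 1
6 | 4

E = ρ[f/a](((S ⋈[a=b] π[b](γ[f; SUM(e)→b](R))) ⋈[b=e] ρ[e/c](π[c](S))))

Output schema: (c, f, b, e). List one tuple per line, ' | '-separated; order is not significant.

Subexpression sizes:
  S → 6
  R → 3
  γ[f; SUM(e)→b](R) → 3
  π[b](γ[f; SUM(e)→b](R)) → 3
  (S ⋈[a=b] π[b](γ[f; SUM(e)→b](R))) → 2
  S → 6
  π[c](S) → 6
  ρ[e/c](π[c](S)) → 6
  ((S ⋈[a=b] π[b](γ[f; SUM(e)→b](R))) ⋈[b=e] ρ[e/c](π[c](S))) → 1
  ρ[f/a](((S ⋈[a=b] π[b](γ[f; SUM(e)→b](R))) ⋈[b=e] ρ[e/c](π[c](S)))) → 1

== RESULT ==
c | f | b | e
6 | 5 | 5 | 5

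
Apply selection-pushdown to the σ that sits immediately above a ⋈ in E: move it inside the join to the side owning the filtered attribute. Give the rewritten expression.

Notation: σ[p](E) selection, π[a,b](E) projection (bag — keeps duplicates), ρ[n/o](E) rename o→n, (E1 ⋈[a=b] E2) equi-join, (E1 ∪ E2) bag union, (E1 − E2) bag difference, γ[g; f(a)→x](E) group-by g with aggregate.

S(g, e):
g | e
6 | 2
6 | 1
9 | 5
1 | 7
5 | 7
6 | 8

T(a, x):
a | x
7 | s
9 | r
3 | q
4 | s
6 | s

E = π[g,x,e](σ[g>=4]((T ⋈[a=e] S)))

σ filters on g, owned by the right side.
E' = π[g,x,e]((T ⋈[a=e] σ[g>=4](S)))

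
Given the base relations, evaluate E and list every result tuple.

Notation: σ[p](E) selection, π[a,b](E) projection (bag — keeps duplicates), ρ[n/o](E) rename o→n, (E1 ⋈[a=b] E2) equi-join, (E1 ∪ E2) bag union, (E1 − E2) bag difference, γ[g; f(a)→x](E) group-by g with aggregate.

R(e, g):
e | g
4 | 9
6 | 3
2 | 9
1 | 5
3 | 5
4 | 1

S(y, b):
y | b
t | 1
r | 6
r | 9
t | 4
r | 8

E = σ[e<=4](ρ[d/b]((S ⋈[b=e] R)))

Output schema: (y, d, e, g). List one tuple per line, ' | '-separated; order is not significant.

Stepwise |·|:
  S → 5
  R → 6
  (S ⋈[b=e] R) → 4
  ρ[d/b]((S ⋈[b=e] R)) → 4
  σ[e<=4](ρ[d/b]((S ⋈[b=e] R))) → 3

== RESULT ==
y | d | e | g
t | 1 | 1 | 5
t | 4 | 4 | 1
t | 4 | 4 | 9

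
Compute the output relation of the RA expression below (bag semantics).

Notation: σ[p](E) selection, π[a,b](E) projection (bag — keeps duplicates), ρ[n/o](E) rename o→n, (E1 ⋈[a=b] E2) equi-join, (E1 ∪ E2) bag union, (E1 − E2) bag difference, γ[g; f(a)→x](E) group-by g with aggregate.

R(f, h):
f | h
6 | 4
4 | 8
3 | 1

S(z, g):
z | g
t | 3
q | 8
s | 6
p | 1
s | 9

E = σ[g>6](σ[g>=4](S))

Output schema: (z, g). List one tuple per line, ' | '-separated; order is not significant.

Subexpression sizes:
  S → 5
  σ[g>=4](S) → 3
  σ[g>6](σ[g>=4](S)) → 2

== RESULT ==
z | g
q | 8
s | 9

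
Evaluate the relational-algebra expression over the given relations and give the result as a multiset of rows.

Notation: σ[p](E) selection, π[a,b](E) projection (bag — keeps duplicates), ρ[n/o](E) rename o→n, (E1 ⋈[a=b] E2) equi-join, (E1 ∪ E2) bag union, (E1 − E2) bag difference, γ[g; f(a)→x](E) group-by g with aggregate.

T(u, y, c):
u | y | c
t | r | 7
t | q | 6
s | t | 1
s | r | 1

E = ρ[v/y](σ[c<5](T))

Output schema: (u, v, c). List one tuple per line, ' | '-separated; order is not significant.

Row counts bottom-up:
  T → 4
  σ[c<5](T) → 2
  ρ[v/y](σ[c<5](T)) → 2

== RESULT ==
u | v | c
s | r | 1
s | t | 1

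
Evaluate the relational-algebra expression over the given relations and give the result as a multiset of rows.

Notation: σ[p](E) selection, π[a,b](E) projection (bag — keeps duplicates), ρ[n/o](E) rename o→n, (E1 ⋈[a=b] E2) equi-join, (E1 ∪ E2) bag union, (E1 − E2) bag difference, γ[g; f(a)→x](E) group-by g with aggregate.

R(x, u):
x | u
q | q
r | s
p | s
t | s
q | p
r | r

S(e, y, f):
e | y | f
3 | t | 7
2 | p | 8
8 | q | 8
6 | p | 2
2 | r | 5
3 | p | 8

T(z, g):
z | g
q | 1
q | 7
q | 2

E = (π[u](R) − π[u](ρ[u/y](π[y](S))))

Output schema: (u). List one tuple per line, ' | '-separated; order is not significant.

Row counts bottom-up:
  R → 6
  π[u](R) → 6
  S → 6
  π[y](S) → 6
  ρ[u/y](π[y](S)) → 6
  π[u](ρ[u/y](π[y](S))) → 6
  (π[u](R) − π[u](ρ[u/y](π[y](S)))) → 3

== RESULT ==
u
s
s
s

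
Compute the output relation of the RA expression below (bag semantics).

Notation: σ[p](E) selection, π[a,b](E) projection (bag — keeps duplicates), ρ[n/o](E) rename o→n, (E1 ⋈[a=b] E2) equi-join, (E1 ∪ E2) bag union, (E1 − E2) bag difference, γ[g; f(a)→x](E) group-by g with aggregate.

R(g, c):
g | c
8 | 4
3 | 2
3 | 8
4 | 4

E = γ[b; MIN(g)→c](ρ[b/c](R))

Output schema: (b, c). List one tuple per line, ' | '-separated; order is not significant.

Stepwise |·|:
  R → 4
  ρ[b/c](R) → 4
  γ[b; MIN(g)→c](ρ[b/c](R)) → 3

== RESULT ==
b | c
2 | 3
4 | 4
8 | 3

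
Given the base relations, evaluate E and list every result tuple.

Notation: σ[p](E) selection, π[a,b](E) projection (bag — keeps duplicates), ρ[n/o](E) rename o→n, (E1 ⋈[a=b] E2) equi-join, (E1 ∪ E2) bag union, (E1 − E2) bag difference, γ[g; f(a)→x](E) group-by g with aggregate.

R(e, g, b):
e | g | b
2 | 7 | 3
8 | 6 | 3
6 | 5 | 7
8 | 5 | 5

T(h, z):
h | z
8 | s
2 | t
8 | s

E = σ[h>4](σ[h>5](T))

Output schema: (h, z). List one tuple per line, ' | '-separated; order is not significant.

Stepwise |·|:
  T → 3
  σ[h>5](T) → 2
  σ[h>4](σ[h>5](T)) → 2

== RESULT ==
h | z
8 | s
8 | s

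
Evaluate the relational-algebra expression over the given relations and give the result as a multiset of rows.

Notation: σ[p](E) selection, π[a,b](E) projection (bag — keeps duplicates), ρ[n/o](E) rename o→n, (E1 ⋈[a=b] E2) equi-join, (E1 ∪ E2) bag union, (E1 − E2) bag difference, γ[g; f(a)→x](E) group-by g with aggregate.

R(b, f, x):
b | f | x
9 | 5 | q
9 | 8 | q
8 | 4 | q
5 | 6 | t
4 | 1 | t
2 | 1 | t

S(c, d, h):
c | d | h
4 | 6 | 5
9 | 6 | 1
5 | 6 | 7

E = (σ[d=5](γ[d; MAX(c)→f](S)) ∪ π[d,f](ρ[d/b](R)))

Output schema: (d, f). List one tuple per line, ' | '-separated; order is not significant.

Row counts bottom-up:
  S → 3
  γ[d; MAX(c)→f](S) → 1
  σ[d=5](γ[d; MAX(c)→f](S)) → 0
  R → 6
  ρ[d/b](R) → 6
  π[d,f](ρ[d/b](R)) → 6
  (σ[d=5](γ[d; MAX(c)→f](S)) ∪ π[d,f](ρ[d/b](R))) → 6

== RESULT ==
d | f
2 | 1
4 | 1
5 | 6
8 | 4
9 | 5
9 | 8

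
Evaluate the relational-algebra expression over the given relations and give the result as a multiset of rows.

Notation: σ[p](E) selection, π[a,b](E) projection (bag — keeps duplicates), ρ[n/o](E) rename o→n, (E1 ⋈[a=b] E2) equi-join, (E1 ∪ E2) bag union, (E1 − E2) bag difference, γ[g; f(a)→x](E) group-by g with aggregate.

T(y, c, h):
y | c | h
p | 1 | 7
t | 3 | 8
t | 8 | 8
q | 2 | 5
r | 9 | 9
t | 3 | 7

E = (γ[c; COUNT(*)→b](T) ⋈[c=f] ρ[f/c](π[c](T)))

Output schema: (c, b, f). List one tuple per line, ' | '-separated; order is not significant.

Per-node cardinality:
  T → 6
  γ[c; COUNT(*)→b](T) → 5
  T → 6
  π[c](T) → 6
  ρ[f/c](π[c](T)) → 6
  (γ[c; COUNT(*)→b](T) ⋈[c=f] ρ[f/c](π[c](T))) → 6

== RESULT ==
c | b | f
1 | 1 | 1
2 | 1 | 2
3 | 2 | 3
3 | 2 | 3
8 | 1 | 8
9 | 1 | 9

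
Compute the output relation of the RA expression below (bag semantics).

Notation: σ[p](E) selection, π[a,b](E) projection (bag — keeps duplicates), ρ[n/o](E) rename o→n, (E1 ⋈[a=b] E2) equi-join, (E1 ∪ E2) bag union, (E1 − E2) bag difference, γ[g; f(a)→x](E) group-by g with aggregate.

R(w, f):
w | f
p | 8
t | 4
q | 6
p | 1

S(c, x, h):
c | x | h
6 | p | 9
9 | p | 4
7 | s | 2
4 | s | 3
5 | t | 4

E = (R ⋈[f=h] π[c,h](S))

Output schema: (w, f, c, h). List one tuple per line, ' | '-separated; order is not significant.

Subexpression sizes:
  R → 4
  S → 5
  π[c,h](S) → 5
  (R ⋈[f=h] π[c,h](S)) → 2

== RESULT ==
w | f | c | h
t | 4 | 5 | 4
t | 4 | 9 | 4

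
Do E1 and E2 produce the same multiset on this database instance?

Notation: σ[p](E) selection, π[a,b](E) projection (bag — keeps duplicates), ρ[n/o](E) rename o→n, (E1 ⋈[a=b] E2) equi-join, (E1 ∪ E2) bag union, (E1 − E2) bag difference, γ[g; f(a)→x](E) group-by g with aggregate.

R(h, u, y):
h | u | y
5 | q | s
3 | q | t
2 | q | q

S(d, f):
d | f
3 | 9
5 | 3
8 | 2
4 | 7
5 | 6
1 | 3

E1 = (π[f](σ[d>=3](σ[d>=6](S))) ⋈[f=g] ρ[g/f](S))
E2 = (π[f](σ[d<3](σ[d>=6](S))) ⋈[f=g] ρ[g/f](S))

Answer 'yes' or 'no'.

E1 row counts bottom-up:
  S → 6
  σ[d>=6](S) → 1
  σ[d>=3](σ[d>=6](S)) → 1
  π[f](σ[d>=3](σ[d>=6](S))) → 1
  S → 6
  ρ[g/f](S) → 6
  (π[f](σ[d>=3](σ[d>=6](S))) ⋈[f=g] ρ[g/f](S)) → 1
E2 row counts bottom-up:
  S → 6
  σ[d>=6](S) → 1
  σ[d<3](σ[d>=6](S)) → 0
  π[f](σ[d<3](σ[d>=6](S))) → 0
  S → 6
  ρ[g/f](S) → 6
  (π[f](σ[d<3](σ[d>=6](S))) ⋈[f=g] ρ[g/f](S)) → 0

E1 result:
f | d | g
2 | 8 | 2
E2 result:
f | d | g
(0 rows)
Witness: (2, 8, 2) appears 1× in E1 but 0× in E2.

no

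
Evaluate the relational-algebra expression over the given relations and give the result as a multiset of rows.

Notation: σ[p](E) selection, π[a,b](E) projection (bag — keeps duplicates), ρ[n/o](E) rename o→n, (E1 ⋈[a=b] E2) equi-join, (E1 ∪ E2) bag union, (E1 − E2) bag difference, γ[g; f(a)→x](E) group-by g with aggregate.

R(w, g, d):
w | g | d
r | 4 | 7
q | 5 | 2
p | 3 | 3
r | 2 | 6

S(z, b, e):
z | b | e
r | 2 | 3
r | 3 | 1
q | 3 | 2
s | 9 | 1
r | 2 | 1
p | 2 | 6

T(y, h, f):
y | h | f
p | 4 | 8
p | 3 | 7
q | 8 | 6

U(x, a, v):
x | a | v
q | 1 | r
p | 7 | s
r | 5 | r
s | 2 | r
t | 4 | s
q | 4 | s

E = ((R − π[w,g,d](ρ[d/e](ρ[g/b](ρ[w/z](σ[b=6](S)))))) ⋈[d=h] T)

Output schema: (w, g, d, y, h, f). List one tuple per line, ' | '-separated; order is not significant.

Stepwise |·|:
  R → 4
  S → 6
  σ[b=6](S) → 0
  ρ[w/z](σ[b=6](S)) → 0
  ρ[g/b](ρ[w/z](σ[b=6](S))) → 0
  ρ[d/e](ρ[g/b](ρ[w/z](σ[b=6](S)))) → 0
  π[w,g,d](ρ[d/e](ρ[g/b](ρ[w/z](σ[b=6](S))))) → 0
  (R − π[w,g,d](ρ[d/e](ρ[g/b](ρ[w/z](σ[b=6](S)))))) → 4
  T → 3
  ((R − π[w,g,d](ρ[d/e](ρ[g/b](ρ[w/z](σ[b=6](S)))))) ⋈[d=h] T) → 1

== RESULT ==
w | g | d | y | h | f
p | 3 | 3 | p | 3 | 7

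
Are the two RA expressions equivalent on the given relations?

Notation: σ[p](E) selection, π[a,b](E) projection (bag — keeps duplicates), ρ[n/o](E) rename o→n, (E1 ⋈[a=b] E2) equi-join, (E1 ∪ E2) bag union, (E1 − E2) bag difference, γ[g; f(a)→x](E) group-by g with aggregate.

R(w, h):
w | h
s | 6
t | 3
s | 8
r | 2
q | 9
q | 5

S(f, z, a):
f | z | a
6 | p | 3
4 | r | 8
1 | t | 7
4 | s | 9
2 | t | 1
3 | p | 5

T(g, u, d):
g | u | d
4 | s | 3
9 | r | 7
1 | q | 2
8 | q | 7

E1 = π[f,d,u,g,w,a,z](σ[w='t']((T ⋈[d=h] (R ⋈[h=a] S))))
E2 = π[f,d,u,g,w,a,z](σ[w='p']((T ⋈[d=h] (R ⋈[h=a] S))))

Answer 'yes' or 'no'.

E1 per-node cardinality:
  T → 4
  R → 6
  S → 6
  (R ⋈[h=a] S) → 4
  (T ⋈[d=h] (R ⋈[h=a] S)) → 1
  σ[w='t']((T ⋈[d=h] (R ⋈[h=a] S))) → 1
  π[f,d,u,g,w,a,z](σ[w='t']((T ⋈[d=h] (R ⋈[h=a] S)))) → 1
E2 per-node cardinality:
  T → 4
  R → 6
  S → 6
  (R ⋈[h=a] S) → 4
  (T ⋈[d=h] (R ⋈[h=a] S)) → 1
  σ[w='p']((T ⋈[d=h] (R ⋈[h=a] S))) → 0
  π[f,d,u,g,w,a,z](σ[w='p']((T ⋈[d=h] (R ⋈[h=a] S)))) → 0

E1 result:
f | d | u | g | w | a | z
6 | 3 | s | 4 | t | 3 | p
E2 result:
f | d | u | g | w | a | z
(0 rows)
Witness: (6, 3, 's', 4, 't', 3, 'p') appears 1× in E1 but 0× in E2.

no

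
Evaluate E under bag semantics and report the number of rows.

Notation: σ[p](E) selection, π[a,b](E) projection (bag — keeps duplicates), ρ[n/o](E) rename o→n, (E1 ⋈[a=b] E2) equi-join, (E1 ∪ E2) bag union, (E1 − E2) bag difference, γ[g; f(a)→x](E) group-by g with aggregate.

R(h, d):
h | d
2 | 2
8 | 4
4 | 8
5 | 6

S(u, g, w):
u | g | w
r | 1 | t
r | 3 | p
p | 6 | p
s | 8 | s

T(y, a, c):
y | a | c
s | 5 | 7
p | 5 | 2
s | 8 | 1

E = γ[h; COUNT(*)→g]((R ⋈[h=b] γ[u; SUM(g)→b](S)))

Stepwise |·|:
  R → 4
  S → 4
  γ[u; SUM(g)→b](S) → 3
  (R ⋈[h=b] γ[u; SUM(g)→b](S)) → 2
  γ[h; COUNT(*)→g]((R ⋈[h=b] γ[u; SUM(g)→b](S))) → 2

|E| = 2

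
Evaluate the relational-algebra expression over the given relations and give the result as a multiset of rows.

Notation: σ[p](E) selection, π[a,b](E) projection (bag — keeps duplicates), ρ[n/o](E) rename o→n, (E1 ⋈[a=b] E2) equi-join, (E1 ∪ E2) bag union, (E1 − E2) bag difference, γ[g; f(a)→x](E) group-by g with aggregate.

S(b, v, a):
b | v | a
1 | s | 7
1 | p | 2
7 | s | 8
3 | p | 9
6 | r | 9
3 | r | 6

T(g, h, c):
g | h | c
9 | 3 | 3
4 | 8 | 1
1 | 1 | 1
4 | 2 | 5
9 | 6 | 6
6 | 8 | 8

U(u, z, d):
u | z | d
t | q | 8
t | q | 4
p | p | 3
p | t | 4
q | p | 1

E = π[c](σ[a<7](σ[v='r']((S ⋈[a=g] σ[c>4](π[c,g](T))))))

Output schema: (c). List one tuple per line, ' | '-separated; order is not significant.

Subexpression sizes:
  S → 6
  T → 6
  π[c,g](T) → 6
  σ[c>4](π[c,g](T)) → 3
  (S ⋈[a=g] σ[c>4](π[c,g](T))) → 3
  σ[v='r']((S ⋈[a=g] σ[c>4](π[c,g](T)))) → 2
  σ[a<7](σ[v='r']((S ⋈[a=g] σ[c>4](π[c,g](T))))) → 1
  π[c](σ[a<7](σ[v='r']((S ⋈[a=g] σ[c>4](π[c,g](T)))))) → 1

== RESULT ==
c
8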